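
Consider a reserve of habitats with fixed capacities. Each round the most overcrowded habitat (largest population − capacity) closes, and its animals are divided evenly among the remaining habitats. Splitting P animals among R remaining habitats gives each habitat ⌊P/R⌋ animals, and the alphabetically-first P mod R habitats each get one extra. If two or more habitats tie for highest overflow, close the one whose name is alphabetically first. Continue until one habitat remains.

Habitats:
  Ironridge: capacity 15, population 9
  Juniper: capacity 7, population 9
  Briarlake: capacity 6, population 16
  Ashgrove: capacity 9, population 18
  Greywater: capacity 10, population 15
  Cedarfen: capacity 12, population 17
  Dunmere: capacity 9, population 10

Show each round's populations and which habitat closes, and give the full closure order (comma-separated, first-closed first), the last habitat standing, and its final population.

Closure order: Briarlake, Ashgrove, Cedarfen, Greywater, Dunmere, Juniper
Last habitat: Ironridge with 94 animals

Round 1: Ashgrove=18 Briarlake=16 Cedarfen=17 Dunmere=10 Greywater=15 Ironridge=9 Juniper=9 → close Briarlake (overflow 10)
  16÷6 = 2 each, +1 to first 4
Round 2: Ashgrove=21 Cedarfen=20 Dunmere=13 Greywater=18 Ironridge=11 Juniper=11 → close Ashgrove (overflow 12)
  21÷5 = 4 each, +1 to first 1
Round 3: Cedarfen=25 Dunmere=17 Greywater=22 Ironridge=15 Juniper=15 → close Cedarfen (overflow 13)
  25÷4 = 6 each, +1 to first 1
Round 4: Dunmere=24 Greywater=28 Ironridge=21 Juniper=21 → close Greywater (overflow 18)
  28÷3 = 9 each, +1 to first 1
Round 5: Dunmere=34 Ironridge=30 Juniper=30 → close Dunmere (overflow 25)
  34÷2 = 17 each, +1 to first 0
Round 6: Ironridge=47 Juniper=47 → close Juniper (overflow 40)
  47÷1 = 47 each, +1 to first 0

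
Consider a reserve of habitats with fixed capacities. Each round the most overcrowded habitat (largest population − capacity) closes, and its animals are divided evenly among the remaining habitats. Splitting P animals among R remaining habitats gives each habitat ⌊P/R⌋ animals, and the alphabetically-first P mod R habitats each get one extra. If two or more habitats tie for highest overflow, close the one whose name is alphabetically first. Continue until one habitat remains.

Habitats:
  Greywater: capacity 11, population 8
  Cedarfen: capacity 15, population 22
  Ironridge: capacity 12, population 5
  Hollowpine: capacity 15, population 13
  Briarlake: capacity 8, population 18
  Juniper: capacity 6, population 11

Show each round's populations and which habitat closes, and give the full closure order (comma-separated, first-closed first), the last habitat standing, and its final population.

Round 1: Briarlake=18 Cedarfen=22 Greywater=8 Hollowpine=13 Ironridge=5 Juniper=11 → close Briarlake (overflow 10)
  18÷5 = 3 each, +1 to first 3
Round 2: Cedarfen=26 Greywater=12 Hollowpine=17 Ironridge=8 Juniper=14 → close Cedarfen (overflow 11)
  26÷4 = 6 each, +1 to first 2
Round 3: Greywater=19 Hollowpine=24 Ironridge=14 Juniper=20 → close Juniper (overflow 14)
  20÷3 = 6 each, +1 to first 2
Round 4: Greywater=26 Hollowpine=31 Ironridge=20 → close Hollowpine (overflow 16)
  31÷2 = 15 each, +1 to first 1
Round 5: Greywater=42 Ironridge=35 → close Greywater (overflow 31)
  42÷1 = 42 each, +1 to first 0

Closure order: Briarlake, Cedarfen, Juniper, Hollowpine, Greywater
Last habitat: Ironridge with 77 animals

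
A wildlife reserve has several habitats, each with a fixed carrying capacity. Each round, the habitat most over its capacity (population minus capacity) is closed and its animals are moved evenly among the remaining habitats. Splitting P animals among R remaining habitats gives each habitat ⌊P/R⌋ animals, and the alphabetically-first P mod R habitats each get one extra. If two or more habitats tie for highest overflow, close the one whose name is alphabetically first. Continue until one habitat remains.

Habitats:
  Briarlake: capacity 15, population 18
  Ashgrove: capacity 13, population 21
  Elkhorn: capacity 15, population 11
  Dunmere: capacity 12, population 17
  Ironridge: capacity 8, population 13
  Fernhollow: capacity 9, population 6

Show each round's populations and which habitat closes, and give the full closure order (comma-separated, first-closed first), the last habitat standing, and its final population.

Closure order: Ashgrove, Dunmere, Briarlake, Ironridge, Elkhorn
Last habitat: Fernhollow with 86 animals

Round 1: Ashgrove=21 Briarlake=18 Dunmere=17 Elkhorn=11 Fernhollow=6 Ironridge=13 → close Ashgrove (overflow 8)
  21÷5 = 4 each, +1 to first 1
Round 2: Briarlake=23 Dunmere=21 Elkhorn=15 Fernhollow=10 Ironridge=17 → close Dunmere (overflow 9)
  21÷4 = 5 each, +1 to first 1
Round 3: Briarlake=29 Elkhorn=20 Fernhollow=15 Ironridge=22 → close Briarlake (overflow 14)
  29÷3 = 9 each, +1 to first 2
Round 4: Elkhorn=30 Fernhollow=25 Ironridge=31 → close Ironridge (overflow 23)
  31÷2 = 15 each, +1 to first 1
Round 5: Elkhorn=46 Fernhollow=40 → close Elkhorn (overflow 31)
  46÷1 = 46 each, +1 to first 0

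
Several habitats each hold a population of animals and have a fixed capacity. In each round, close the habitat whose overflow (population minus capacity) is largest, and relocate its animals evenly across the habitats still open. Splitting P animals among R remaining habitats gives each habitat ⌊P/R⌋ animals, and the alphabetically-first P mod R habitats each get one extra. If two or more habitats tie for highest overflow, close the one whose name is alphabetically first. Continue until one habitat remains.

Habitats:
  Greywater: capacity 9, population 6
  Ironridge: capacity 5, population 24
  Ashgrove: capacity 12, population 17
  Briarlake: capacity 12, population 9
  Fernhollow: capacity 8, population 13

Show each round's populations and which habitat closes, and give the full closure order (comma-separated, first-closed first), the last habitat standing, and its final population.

Round 1: Ashgrove=17 Briarlake=9 Fernhollow=13 Greywater=6 Ironridge=24 → close Ironridge (overflow 19)
  24÷4 = 6 each, +1 to first 0
Round 2: Ashgrove=23 Briarlake=15 Fernhollow=19 Greywater=12 → close Ashgrove (overflow 11)
  23÷3 = 7 each, +1 to first 2
Round 3: Briarlake=23 Fernhollow=27 Greywater=19 → close Fernhollow (overflow 19)
  27÷2 = 13 each, +1 to first 1
Round 4: Briarlake=37 Greywater=32 → close Briarlake (overflow 25)
  37÷1 = 37 each, +1 to first 0

Closure order: Ironridge, Ashgrove, Fernhollow, Briarlake
Last habitat: Greywater with 69 animals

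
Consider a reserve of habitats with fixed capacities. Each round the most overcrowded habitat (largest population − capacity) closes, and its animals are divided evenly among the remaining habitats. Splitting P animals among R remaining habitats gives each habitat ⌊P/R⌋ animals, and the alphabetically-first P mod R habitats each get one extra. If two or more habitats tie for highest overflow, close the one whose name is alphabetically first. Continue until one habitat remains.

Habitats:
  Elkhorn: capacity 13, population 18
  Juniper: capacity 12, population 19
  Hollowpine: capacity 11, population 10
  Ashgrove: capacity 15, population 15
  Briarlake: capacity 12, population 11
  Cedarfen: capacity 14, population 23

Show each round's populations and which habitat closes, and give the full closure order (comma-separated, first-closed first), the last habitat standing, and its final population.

Closure order: Cedarfen, Juniper, Elkhorn, Ashgrove, Briarlake
Last habitat: Hollowpine with 96 animals

Round 1: Ashgrove=15 Briarlake=11 Cedarfen=23 Elkhorn=18 Hollowpine=10 Juniper=19 → close Cedarfen (overflow 9)
  23÷5 = 4 each, +1 to first 3
Round 2: Ashgrove=20 Briarlake=16 Elkhorn=23 Hollowpine=14 Juniper=23 → close Juniper (overflow 11)
  23÷4 = 5 each, +1 to first 3
Round 3: Ashgrove=26 Briarlake=22 Elkhorn=29 Hollowpine=19 → close Elkhorn (overflow 16)
  29÷3 = 9 each, +1 to first 2
Round 4: Ashgrove=36 Briarlake=32 Hollowpine=28 → close Ashgrove (overflow 21)
  36÷2 = 18 each, +1 to first 0
Round 5: Briarlake=50 Hollowpine=46 → close Briarlake (overflow 38)
  50÷1 = 50 each, +1 to first 0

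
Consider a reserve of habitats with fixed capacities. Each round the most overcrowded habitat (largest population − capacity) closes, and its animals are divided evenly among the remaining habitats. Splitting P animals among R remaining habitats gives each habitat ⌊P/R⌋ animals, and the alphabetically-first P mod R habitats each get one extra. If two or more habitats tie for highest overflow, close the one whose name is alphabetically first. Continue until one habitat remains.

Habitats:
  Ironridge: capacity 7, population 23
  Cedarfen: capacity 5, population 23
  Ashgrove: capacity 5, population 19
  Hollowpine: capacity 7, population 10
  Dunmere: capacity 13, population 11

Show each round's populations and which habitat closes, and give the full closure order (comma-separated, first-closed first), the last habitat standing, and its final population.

Closure order: Cedarfen, Ironridge, Ashgrove, Hollowpine
Last habitat: Dunmere with 86 animals

Round 1: Ashgrove=19 Cedarfen=23 Dunmere=11 Hollowpine=10 Ironridge=23 → close Cedarfen (overflow 18)
  23÷4 = 5 each, +1 to first 3
Round 2: Ashgrove=25 Dunmere=17 Hollowpine=16 Ironridge=28 → close Ironridge (overflow 21)
  28÷3 = 9 each, +1 to first 1
Round 3: Ashgrove=35 Dunmere=26 Hollowpine=25 → close Ashgrove (overflow 30)
  35÷2 = 17 each, +1 to first 1
Round 4: Dunmere=44 Hollowpine=42 → close Hollowpine (overflow 35)
  42÷1 = 42 each, +1 to first 0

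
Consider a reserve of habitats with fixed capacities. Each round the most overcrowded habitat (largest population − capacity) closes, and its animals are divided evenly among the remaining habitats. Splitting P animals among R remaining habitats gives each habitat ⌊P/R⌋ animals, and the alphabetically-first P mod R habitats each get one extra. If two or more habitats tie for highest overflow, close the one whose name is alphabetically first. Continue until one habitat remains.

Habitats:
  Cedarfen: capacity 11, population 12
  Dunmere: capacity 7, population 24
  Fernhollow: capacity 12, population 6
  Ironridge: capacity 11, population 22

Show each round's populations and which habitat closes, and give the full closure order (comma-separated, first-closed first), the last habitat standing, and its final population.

Round 1: Cedarfen=12 Dunmere=24 Fernhollow=6 Ironridge=22 → close Dunmere (overflow 17)
  24÷3 = 8 each, +1 to first 0
Round 2: Cedarfen=20 Fernhollow=14 Ironridge=30 → close Ironridge (overflow 19)
  30÷2 = 15 each, +1 to first 0
Round 3: Cedarfen=35 Fernhollow=29 → close Cedarfen (overflow 24)
  35÷1 = 35 each, +1 to first 0

Closure order: Dunmere, Ironridge, Cedarfen
Last habitat: Fernhollow with 64 animals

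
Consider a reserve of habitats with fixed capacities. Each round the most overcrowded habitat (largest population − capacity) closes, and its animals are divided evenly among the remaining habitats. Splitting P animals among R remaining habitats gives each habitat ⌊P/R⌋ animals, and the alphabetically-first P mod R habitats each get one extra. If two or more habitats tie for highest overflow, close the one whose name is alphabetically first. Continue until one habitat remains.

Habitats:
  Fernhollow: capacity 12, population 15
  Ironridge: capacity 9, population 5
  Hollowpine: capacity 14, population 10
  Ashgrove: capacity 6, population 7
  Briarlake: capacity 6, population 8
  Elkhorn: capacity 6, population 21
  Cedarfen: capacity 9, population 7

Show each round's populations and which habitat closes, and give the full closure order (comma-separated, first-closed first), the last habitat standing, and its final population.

Closure order: Elkhorn, Briarlake, Ashgrove, Fernhollow, Cedarfen, Hollowpine
Last habitat: Ironridge with 73 animals

Round 1: Ashgrove=7 Briarlake=8 Cedarfen=7 Elkhorn=21 Fernhollow=15 Hollowpine=10 Ironridge=5 → close Elkhorn (overflow 15)
  21÷6 = 3 each, +1 to first 3
Round 2: Ashgrove=11 Briarlake=12 Cedarfen=11 Fernhollow=18 Hollowpine=13 Ironridge=8 → close Briarlake (overflow 6)
  12÷5 = 2 each, +1 to first 2
Round 3: Ashgrove=14 Cedarfen=14 Fernhollow=20 Hollowpine=15 Ironridge=10 → close Ashgrove (overflow 8)
  14÷4 = 3 each, +1 to first 2
Round 4: Cedarfen=18 Fernhollow=24 Hollowpine=18 Ironridge=13 → close Fernhollow (overflow 12)
  24÷3 = 8 each, +1 to first 0
Round 5: Cedarfen=26 Hollowpine=26 Ironridge=21 → close Cedarfen (overflow 17)
  26÷2 = 13 each, +1 to first 0
Round 6: Hollowpine=39 Ironridge=34 → close Hollowpine (overflow 25)
  39÷1 = 39 each, +1 to first 0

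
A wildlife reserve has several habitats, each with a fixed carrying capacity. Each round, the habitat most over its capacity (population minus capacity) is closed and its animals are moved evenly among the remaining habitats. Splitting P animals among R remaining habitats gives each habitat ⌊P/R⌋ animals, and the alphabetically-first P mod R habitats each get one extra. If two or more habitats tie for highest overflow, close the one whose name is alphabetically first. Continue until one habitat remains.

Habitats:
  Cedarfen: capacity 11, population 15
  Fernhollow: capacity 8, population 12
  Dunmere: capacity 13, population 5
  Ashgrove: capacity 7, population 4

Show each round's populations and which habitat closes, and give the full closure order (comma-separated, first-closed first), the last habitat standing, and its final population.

Round 1: Ashgrove=4 Cedarfen=15 Dunmere=5 Fernhollow=12 → close Cedarfen (overflow 4)
  15÷3 = 5 each, +1 to first 0
Round 2: Ashgrove=9 Dunmere=10 Fernhollow=17 → close Fernhollow (overflow 9)
  17÷2 = 8 each, +1 to first 1
Round 3: Ashgrove=18 Dunmere=18 → close Ashgrove (overflow 11)
  18÷1 = 18 each, +1 to first 0

Closure order: Cedarfen, Fernhollow, Ashgrove
Last habitat: Dunmere with 36 animals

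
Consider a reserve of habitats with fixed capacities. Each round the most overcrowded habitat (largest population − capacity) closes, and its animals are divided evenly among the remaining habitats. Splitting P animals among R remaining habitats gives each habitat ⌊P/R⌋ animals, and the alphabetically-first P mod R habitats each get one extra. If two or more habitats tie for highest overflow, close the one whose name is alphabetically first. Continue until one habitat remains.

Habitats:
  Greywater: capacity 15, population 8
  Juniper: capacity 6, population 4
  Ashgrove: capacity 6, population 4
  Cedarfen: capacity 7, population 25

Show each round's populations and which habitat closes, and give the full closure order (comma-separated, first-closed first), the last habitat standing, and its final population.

Closure order: Cedarfen, Ashgrove, Juniper
Last habitat: Greywater with 41 animals

Round 1: Ashgrove=4 Cedarfen=25 Greywater=8 Juniper=4 → close Cedarfen (overflow 18)
  25÷3 = 8 each, +1 to first 1
Round 2: Ashgrove=13 Greywater=16 Juniper=12 → close Ashgrove (overflow 7)
  13÷2 = 6 each, +1 to first 1
Round 3: Greywater=23 Juniper=18 → close Juniper (overflow 12)
  18÷1 = 18 each, +1 to first 0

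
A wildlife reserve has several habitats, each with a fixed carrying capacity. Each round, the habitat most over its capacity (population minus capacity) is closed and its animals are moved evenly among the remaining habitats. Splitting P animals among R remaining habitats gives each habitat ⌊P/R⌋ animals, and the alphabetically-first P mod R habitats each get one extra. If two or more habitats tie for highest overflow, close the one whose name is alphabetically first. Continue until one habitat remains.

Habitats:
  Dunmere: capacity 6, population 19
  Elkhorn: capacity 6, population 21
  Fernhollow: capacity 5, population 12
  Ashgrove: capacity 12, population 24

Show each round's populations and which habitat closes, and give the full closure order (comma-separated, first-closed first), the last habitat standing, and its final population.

Closure order: Elkhorn, Dunmere, Ashgrove
Last habitat: Fernhollow with 76 animals

Round 1: Ashgrove=24 Dunmere=19 Elkhorn=21 Fernhollow=12 → close Elkhorn (overflow 15)
  21÷3 = 7 each, +1 to first 0
Round 2: Ashgrove=31 Dunmere=26 Fernhollow=19 → close Dunmere (overflow 20)
  26÷2 = 13 each, +1 to first 0
Round 3: Ashgrove=44 Fernhollow=32 → close Ashgrove (overflow 32)
  44÷1 = 44 each, +1 to first 0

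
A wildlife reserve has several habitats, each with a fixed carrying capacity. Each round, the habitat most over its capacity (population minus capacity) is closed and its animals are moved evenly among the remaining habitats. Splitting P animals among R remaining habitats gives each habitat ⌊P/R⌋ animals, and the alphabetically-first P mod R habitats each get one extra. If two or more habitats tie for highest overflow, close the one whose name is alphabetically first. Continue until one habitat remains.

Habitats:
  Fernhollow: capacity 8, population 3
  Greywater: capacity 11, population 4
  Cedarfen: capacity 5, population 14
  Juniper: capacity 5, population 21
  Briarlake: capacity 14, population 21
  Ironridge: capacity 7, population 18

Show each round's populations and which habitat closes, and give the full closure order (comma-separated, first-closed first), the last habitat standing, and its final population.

Closure order: Juniper, Ironridge, Cedarfen, Briarlake, Fernhollow
Last habitat: Greywater with 81 animals

Round 1: Briarlake=21 Cedarfen=14 Fernhollow=3 Greywater=4 Ironridge=18 Juniper=21 → close Juniper (overflow 16)
  21÷5 = 4 each, +1 to first 1
Round 2: Briarlake=26 Cedarfen=18 Fernhollow=7 Greywater=8 Ironridge=22 → close Ironridge (overflow 15)
  22÷4 = 5 each, +1 to first 2
Round 3: Briarlake=32 Cedarfen=24 Fernhollow=12 Greywater=13 → close Cedarfen (overflow 19)
  24÷3 = 8 each, +1 to first 0
Round 4: Briarlake=40 Fernhollow=20 Greywater=21 → close Briarlake (overflow 26)
  40÷2 = 20 each, +1 to first 0
Round 5: Fernhollow=40 Greywater=41 → close Fernhollow (overflow 32)
  40÷1 = 40 each, +1 to first 0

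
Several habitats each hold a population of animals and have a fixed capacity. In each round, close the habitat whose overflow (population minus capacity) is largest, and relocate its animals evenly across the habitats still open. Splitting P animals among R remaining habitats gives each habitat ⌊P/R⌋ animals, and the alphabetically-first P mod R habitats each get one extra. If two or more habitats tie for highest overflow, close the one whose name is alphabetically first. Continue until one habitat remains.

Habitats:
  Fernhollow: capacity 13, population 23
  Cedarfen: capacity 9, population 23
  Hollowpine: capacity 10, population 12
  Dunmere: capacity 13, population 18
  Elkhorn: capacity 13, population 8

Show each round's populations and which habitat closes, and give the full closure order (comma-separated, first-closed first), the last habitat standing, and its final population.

Closure order: Cedarfen, Fernhollow, Dunmere, Hollowpine
Last habitat: Elkhorn with 84 animals

Round 1: Cedarfen=23 Dunmere=18 Elkhorn=8 Fernhollow=23 Hollowpine=12 → close Cedarfen (overflow 14)
  23÷4 = 5 each, +1 to first 3
Round 2: Dunmere=24 Elkhorn=14 Fernhollow=29 Hollowpine=17 → close Fernhollow (overflow 16)
  29÷3 = 9 each, +1 to first 2
Round 3: Dunmere=34 Elkhorn=24 Hollowpine=26 → close Dunmere (overflow 21)
  34÷2 = 17 each, +1 to first 0
Round 4: Elkhorn=41 Hollowpine=43 → close Hollowpine (overflow 33)
  43÷1 = 43 each, +1 to first 0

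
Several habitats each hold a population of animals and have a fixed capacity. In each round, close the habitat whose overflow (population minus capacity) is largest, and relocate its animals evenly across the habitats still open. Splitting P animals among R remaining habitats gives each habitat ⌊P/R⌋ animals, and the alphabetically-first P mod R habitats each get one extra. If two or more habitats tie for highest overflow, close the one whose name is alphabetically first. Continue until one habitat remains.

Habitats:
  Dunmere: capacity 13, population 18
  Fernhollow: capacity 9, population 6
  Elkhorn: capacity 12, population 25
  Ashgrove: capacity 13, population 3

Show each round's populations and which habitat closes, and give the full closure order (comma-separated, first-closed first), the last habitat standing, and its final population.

Closure order: Elkhorn, Dunmere, Fernhollow
Last habitat: Ashgrove with 52 animals

Round 1: Ashgrove=3 Dunmere=18 Elkhorn=25 Fernhollow=6 → close Elkhorn (overflow 13)
  25÷3 = 8 each, +1 to first 1
Round 2: Ashgrove=12 Dunmere=26 Fernhollow=14 → close Dunmere (overflow 13)
  26÷2 = 13 each, +1 to first 0
Round 3: Ashgrove=25 Fernhollow=27 → close Fernhollow (overflow 18)
  27÷1 = 27 each, +1 to first 0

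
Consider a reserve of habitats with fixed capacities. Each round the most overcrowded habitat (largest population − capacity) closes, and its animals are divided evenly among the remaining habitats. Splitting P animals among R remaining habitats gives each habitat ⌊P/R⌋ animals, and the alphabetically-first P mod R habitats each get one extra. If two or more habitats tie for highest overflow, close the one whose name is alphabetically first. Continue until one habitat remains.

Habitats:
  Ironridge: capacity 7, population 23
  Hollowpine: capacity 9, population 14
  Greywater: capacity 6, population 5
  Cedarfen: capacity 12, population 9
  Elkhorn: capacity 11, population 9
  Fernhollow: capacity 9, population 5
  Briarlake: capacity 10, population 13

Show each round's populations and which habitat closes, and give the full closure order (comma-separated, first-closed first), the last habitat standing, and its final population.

Round 1: Briarlake=13 Cedarfen=9 Elkhorn=9 Fernhollow=5 Greywater=5 Hollowpine=14 Ironridge=23 → close Ironridge (overflow 16)
  23÷6 = 3 each, +1 to first 5
Round 2: Briarlake=17 Cedarfen=13 Elkhorn=13 Fernhollow=9 Greywater=9 Hollowpine=17 → close Hollowpine (overflow 8)
  17÷5 = 3 each, +1 to first 2
Round 3: Briarlake=21 Cedarfen=17 Elkhorn=16 Fernhollow=12 Greywater=12 → close Briarlake (overflow 11)
  21÷4 = 5 each, +1 to first 1
Round 4: Cedarfen=23 Elkhorn=21 Fernhollow=17 Greywater=17 → close Cedarfen (overflow 11)
  23÷3 = 7 each, +1 to first 2
Round 5: Elkhorn=29 Fernhollow=25 Greywater=24 → close Elkhorn (overflow 18)
  29÷2 = 14 each, +1 to first 1
Round 6: Fernhollow=40 Greywater=38 → close Greywater (overflow 32)
  38÷1 = 38 each, +1 to first 0

Closure order: Ironridge, Hollowpine, Briarlake, Cedarfen, Elkhorn, Greywater
Last habitat: Fernhollow with 78 animals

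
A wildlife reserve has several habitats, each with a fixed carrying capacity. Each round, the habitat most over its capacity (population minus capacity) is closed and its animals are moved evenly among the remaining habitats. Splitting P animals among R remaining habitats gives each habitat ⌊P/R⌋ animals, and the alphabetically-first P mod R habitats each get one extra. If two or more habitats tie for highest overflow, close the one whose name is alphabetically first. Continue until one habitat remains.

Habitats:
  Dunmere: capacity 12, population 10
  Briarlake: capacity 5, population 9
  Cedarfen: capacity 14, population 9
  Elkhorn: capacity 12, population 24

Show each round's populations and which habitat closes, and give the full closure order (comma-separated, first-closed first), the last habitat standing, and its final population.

Closure order: Elkhorn, Briarlake, Dunmere
Last habitat: Cedarfen with 52 animals

Round 1: Briarlake=9 Cedarfen=9 Dunmere=10 Elkhorn=24 → close Elkhorn (overflow 12)
  24÷3 = 8 each, +1 to first 0
Round 2: Briarlake=17 Cedarfen=17 Dunmere=18 → close Briarlake (overflow 12)
  17÷2 = 8 each, +1 to first 1
Round 3: Cedarfen=26 Dunmere=26 → close Dunmere (overflow 14)
  26÷1 = 26 each, +1 to first 0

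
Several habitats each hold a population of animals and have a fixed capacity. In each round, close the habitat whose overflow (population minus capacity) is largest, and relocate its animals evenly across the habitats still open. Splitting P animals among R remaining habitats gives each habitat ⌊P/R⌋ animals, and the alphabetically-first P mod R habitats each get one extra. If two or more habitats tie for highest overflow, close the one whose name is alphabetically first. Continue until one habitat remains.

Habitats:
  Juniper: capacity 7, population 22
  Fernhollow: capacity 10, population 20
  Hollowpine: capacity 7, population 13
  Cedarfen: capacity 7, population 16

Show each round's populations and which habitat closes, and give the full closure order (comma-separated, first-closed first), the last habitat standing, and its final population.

Closure order: Juniper, Cedarfen, Fernhollow
Last habitat: Hollowpine with 71 animals

Round 1: Cedarfen=16 Fernhollow=20 Hollowpine=13 Juniper=22 → close Juniper (overflow 15)
  22÷3 = 7 each, +1 to first 1
Round 2: Cedarfen=24 Fernhollow=27 Hollowpine=20 → close Cedarfen (overflow 17)
  24÷2 = 12 each, +1 to first 0
Round 3: Fernhollow=39 Hollowpine=32 → close Fernhollow (overflow 29)
  39÷1 = 39 each, +1 to first 0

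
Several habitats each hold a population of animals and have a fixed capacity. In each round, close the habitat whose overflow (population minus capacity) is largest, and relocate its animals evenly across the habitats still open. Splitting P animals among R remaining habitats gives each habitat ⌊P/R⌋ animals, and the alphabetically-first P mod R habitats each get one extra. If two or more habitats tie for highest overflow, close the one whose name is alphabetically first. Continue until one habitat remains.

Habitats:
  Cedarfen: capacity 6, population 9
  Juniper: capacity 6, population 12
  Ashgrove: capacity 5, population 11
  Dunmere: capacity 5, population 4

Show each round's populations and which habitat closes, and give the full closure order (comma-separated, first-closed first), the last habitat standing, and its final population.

Closure order: Ashgrove, Juniper, Cedarfen
Last habitat: Dunmere with 36 animals

Round 1: Ashgrove=11 Cedarfen=9 Dunmere=4 Juniper=12 → close Ashgrove (overflow 6)
  11÷3 = 3 each, +1 to first 2
Round 2: Cedarfen=13 Dunmere=8 Juniper=15 → close Juniper (overflow 9)
  15÷2 = 7 each, +1 to first 1
Round 3: Cedarfen=21 Dunmere=15 → close Cedarfen (overflow 15)
  21÷1 = 21 each, +1 to first 0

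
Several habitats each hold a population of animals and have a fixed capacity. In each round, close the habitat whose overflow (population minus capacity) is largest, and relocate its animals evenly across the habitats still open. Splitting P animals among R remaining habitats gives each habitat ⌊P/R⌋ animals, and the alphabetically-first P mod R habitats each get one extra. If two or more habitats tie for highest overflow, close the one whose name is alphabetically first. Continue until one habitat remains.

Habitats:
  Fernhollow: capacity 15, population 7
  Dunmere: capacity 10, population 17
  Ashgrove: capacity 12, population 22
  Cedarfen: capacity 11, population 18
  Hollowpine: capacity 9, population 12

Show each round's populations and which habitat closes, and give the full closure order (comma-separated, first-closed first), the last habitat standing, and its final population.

Round 1: Ashgrove=22 Cedarfen=18 Dunmere=17 Fernhollow=7 Hollowpine=12 → close Ashgrove (overflow 10)
  22÷4 = 5 each, +1 to first 2
Round 2: Cedarfen=24 Dunmere=23 Fernhollow=12 Hollowpine=17 → close Cedarfen (overflow 13)
  24÷3 = 8 each, +1 to first 0
Round 3: Dunmere=31 Fernhollow=20 Hollowpine=25 → close Dunmere (overflow 21)
  31÷2 = 15 each, +1 to first 1
Round 4: Fernhollow=36 Hollowpine=40 → close Hollowpine (overflow 31)
  40÷1 = 40 each, +1 to first 0

Closure order: Ashgrove, Cedarfen, Dunmere, Hollowpine
Last habitat: Fernhollow with 76 animals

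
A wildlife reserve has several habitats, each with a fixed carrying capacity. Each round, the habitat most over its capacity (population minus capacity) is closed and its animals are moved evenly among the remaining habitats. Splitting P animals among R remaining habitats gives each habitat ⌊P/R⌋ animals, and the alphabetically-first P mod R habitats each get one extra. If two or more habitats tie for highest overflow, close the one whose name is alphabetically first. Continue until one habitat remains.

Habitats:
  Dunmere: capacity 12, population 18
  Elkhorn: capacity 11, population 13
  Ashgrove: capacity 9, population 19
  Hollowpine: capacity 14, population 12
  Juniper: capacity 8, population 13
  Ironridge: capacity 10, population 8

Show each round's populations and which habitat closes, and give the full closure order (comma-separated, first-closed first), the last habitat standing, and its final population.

Round 1: Ashgrove=19 Dunmere=18 Elkhorn=13 Hollowpine=12 Ironridge=8 Juniper=13 → close Ashgrove (overflow 10)
  19÷5 = 3 each, +1 to first 4
Round 2: Dunmere=22 Elkhorn=17 Hollowpine=16 Ironridge=12 Juniper=16 → close Dunmere (overflow 10)
  22÷4 = 5 each, +1 to first 2
Round 3: Elkhorn=23 Hollowpine=22 Ironridge=17 Juniper=21 → close Juniper (overflow 13)
  21÷3 = 7 each, +1 to first 0
Round 4: Elkhorn=30 Hollowpine=29 Ironridge=24 → close Elkhorn (overflow 19)
  30÷2 = 15 each, +1 to first 0
Round 5: Hollowpine=44 Ironridge=39 → close Hollowpine (overflow 30)
  44÷1 = 44 each, +1 to first 0

Closure order: Ashgrove, Dunmere, Juniper, Elkhorn, Hollowpine
Last habitat: Ironridge with 83 animals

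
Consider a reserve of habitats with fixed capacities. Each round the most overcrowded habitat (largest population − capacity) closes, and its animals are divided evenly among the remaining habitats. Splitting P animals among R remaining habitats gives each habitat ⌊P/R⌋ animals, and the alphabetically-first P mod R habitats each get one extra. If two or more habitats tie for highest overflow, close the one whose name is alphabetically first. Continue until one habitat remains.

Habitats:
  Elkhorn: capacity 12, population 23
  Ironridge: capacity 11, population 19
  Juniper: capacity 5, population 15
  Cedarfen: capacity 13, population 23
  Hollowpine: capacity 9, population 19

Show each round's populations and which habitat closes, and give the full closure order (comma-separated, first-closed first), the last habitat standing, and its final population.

Closure order: Elkhorn, Cedarfen, Hollowpine, Ironridge
Last habitat: Juniper with 99 animals

Round 1: Cedarfen=23 Elkhorn=23 Hollowpine=19 Ironridge=19 Juniper=15 → close Elkhorn (overflow 11)
  23÷4 = 5 each, +1 to first 3
Round 2: Cedarfen=29 Hollowpine=25 Ironridge=25 Juniper=20 → close Cedarfen (overflow 16)
  29÷3 = 9 each, +1 to first 2
Round 3: Hollowpine=35 Ironridge=35 Juniper=29 → close Hollowpine (overflow 26)
  35÷2 = 17 each, +1 to first 1
Round 4: Ironridge=53 Juniper=46 → close Ironridge (overflow 42)
  53÷1 = 53 each, +1 to first 0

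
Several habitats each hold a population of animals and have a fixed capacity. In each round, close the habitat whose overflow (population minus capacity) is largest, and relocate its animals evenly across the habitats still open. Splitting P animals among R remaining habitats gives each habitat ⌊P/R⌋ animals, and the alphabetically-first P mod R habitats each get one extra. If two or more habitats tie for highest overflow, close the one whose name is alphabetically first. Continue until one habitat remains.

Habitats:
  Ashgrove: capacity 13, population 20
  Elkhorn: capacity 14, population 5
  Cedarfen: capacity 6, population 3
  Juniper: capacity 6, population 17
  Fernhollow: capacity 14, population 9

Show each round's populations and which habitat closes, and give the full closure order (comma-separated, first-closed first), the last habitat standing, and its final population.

Round 1: Ashgrove=20 Cedarfen=3 Elkhorn=5 Fernhollow=9 Juniper=17 → close Juniper (overflow 11)
  17÷4 = 4 each, +1 to first 1
Round 2: Ashgrove=25 Cedarfen=7 Elkhorn=9 Fernhollow=13 → close Ashgrove (overflow 12)
  25÷3 = 8 each, +1 to first 1
Round 3: Cedarfen=16 Elkhorn=17 Fernhollow=21 → close Cedarfen (overflow 10)
  16÷2 = 8 each, +1 to first 0
Round 4: Elkhorn=25 Fernhollow=29 → close Fernhollow (overflow 15)
  29÷1 = 29 each, +1 to first 0

Closure order: Juniper, Ashgrove, Cedarfen, Fernhollow
Last habitat: Elkhorn with 54 animals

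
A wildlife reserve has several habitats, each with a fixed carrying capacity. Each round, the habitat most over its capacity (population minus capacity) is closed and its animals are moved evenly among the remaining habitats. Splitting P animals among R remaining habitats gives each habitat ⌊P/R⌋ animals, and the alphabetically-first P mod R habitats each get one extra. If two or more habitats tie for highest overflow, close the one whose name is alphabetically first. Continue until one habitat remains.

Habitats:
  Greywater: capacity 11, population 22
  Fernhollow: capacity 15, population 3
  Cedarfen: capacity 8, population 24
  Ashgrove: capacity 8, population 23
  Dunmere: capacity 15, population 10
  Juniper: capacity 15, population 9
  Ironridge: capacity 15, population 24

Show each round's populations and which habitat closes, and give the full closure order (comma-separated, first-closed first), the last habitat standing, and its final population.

Closure order: Cedarfen, Ashgrove, Greywater, Ironridge, Dunmere, Juniper
Last habitat: Fernhollow with 115 animals

Round 1: Ashgrove=23 Cedarfen=24 Dunmere=10 Fernhollow=3 Greywater=22 Ironridge=24 Juniper=9 → close Cedarfen (overflow 16)
  24÷6 = 4 each, +1 to first 0
Round 2: Ashgrove=27 Dunmere=14 Fernhollow=7 Greywater=26 Ironridge=28 Juniper=13 → close Ashgrove (overflow 19)
  27÷5 = 5 each, +1 to first 2
Round 3: Dunmere=20 Fernhollow=13 Greywater=31 Ironridge=33 Juniper=18 → close Greywater (overflow 20)
  31÷4 = 7 each, +1 to first 3
Round 4: Dunmere=28 Fernhollow=21 Ironridge=41 Juniper=25 → close Ironridge (overflow 26)
  41÷3 = 13 each, +1 to first 2
Round 5: Dunmere=42 Fernhollow=35 Juniper=38 → close Dunmere (overflow 27)
  42÷2 = 21 each, +1 to first 0
Round 6: Fernhollow=56 Juniper=59 → close Juniper (overflow 44)
  59÷1 = 59 each, +1 to first 0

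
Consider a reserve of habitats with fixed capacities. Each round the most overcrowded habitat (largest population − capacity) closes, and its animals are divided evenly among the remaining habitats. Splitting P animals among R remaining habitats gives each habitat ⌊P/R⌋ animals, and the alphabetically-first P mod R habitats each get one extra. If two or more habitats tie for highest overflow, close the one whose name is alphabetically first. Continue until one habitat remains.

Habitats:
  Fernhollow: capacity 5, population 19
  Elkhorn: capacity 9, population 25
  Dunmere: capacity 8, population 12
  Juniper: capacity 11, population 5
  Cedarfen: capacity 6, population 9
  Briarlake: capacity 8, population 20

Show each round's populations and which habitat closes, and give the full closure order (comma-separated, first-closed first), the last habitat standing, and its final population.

Round 1: Briarlake=20 Cedarfen=9 Dunmere=12 Elkhorn=25 Fernhollow=19 Juniper=5 → close Elkhorn (overflow 16)
  25÷5 = 5 each, +1 to first 0
Round 2: Briarlake=25 Cedarfen=14 Dunmere=17 Fernhollow=24 Juniper=10 → close Fernhollow (overflow 19)
  24÷4 = 6 each, +1 to first 0
Round 3: Briarlake=31 Cedarfen=20 Dunmere=23 Juniper=16 → close Briarlake (overflow 23)
  31÷3 = 10 each, +1 to first 1
Round 4: Cedarfen=31 Dunmere=33 Juniper=26 → close Cedarfen (overflow 25)
  31÷2 = 15 each, +1 to first 1
Round 5: Dunmere=49 Juniper=41 → close Dunmere (overflow 41)
  49÷1 = 49 each, +1 to first 0

Closure order: Elkhorn, Fernhollow, Briarlake, Cedarfen, Dunmere
Last habitat: Juniper with 90 animals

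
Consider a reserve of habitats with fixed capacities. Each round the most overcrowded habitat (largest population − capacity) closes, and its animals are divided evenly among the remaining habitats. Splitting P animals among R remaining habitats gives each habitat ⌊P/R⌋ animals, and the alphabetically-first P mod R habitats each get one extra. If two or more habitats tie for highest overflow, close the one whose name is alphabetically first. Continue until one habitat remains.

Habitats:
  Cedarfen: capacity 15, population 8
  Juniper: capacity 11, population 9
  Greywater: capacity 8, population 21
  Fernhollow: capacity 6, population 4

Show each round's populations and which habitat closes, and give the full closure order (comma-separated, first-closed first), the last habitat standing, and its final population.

Closure order: Greywater, Fernhollow, Juniper
Last habitat: Cedarfen with 42 animals

Round 1: Cedarfen=8 Fernhollow=4 Greywater=21 Juniper=9 → close Greywater (overflow 13)
  21÷3 = 7 each, +1 to first 0
Round 2: Cedarfen=15 Fernhollow=11 Juniper=16 → close Fernhollow (overflow 5)
  11÷2 = 5 each, +1 to first 1
Round 3: Cedarfen=21 Juniper=21 → close Juniper (overflow 10)
  21÷1 = 21 each, +1 to first 0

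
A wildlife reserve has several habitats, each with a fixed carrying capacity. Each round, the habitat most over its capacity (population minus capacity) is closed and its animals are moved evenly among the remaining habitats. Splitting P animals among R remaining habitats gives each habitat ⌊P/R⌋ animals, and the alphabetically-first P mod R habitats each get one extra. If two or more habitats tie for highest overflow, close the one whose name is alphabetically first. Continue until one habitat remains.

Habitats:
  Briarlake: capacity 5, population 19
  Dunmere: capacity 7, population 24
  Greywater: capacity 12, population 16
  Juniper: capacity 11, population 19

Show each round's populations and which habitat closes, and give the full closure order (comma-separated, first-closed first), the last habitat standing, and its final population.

Round 1: Briarlake=19 Dunmere=24 Greywater=16 Juniper=19 → close Dunmere (overflow 17)
  24÷3 = 8 each, +1 to first 0
Round 2: Briarlake=27 Greywater=24 Juniper=27 → close Briarlake (overflow 22)
  27÷2 = 13 each, +1 to first 1
Round 3: Greywater=38 Juniper=40 → close Juniper (overflow 29)
  40÷1 = 40 each, +1 to first 0

Closure order: Dunmere, Briarlake, Juniper
Last habitat: Greywater with 78 animals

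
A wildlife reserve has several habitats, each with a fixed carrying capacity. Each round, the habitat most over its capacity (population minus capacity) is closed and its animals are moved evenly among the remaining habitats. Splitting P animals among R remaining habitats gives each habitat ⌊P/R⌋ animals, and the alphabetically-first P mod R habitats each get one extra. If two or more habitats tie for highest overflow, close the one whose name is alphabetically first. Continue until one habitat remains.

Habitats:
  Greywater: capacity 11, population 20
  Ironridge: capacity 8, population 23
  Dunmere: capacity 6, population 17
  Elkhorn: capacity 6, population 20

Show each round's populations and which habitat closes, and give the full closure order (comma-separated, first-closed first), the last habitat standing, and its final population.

Closure order: Ironridge, Elkhorn, Dunmere
Last habitat: Greywater with 80 animals

Round 1: Dunmere=17 Elkhorn=20 Greywater=20 Ironridge=23 → close Ironridge (overflow 15)
  23÷3 = 7 each, +1 to first 2
Round 2: Dunmere=25 Elkhorn=28 Greywater=27 → close Elkhorn (overflow 22)
  28÷2 = 14 each, +1 to first 0
Round 3: Dunmere=39 Greywater=41 → close Dunmere (overflow 33)
  39÷1 = 39 each, +1 to first 0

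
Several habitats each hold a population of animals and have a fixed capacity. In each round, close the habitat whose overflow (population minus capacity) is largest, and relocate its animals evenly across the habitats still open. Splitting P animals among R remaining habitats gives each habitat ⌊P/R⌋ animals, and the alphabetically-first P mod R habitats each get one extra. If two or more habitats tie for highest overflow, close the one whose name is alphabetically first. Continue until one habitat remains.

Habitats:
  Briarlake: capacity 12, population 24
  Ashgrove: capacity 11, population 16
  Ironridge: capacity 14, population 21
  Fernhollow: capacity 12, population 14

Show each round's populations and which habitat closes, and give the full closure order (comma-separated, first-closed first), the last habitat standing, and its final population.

Round 1: Ashgrove=16 Briarlake=24 Fernhollow=14 Ironridge=21 → close Briarlake (overflow 12)
  24÷3 = 8 each, +1 to first 0
Round 2: Ashgrove=24 Fernhollow=22 Ironridge=29 → close Ironridge (overflow 15)
  29÷2 = 14 each, +1 to first 1
Round 3: Ashgrove=39 Fernhollow=36 → close Ashgrove (overflow 28)
  39÷1 = 39 each, +1 to first 0

Closure order: Briarlake, Ironridge, Ashgrove
Last habitat: Fernhollow with 75 animals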